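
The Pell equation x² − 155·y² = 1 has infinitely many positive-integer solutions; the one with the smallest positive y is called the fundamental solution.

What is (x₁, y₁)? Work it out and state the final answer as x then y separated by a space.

[12; 2,4,2,24] for √155; ℓ=4 ⇒ convergent index 3
step 0: (12, 1)  from 12·(1,0) + (0,1)
…
step 2: (112, 9)  from 4·(25,2) + (12,1)
step 3: (249, 20)  from 2·(112,9) + (25,2)
fundamental: x₁=249, y₁=20  (since 62001 − 155·400 = 1)

249 20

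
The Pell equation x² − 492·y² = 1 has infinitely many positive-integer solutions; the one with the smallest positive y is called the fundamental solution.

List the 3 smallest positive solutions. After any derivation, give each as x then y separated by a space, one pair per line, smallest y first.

[22; 5,1,1,10,1,1,5,44] for √492; ℓ=8 ⇒ convergent index 7
i=0: a=22 ⇒ p=22, q=1
…
i=2: a=1 ⇒ p=133, q=6
…
i=4: a=10 ⇒ p=2573, q=116
…
i=6: a=1 ⇒ p=5390, q=243
i=7: a=5 ⇒ p=29767, q=1342
→ (29767, 1342).  Check: 29767²=886074289, 492·1342²=886074288, difference 1.
(29767+1342√492)^2 = 1772148577 + 79894628√492
(29767+1342√492)^3 = 105503093353351 + 4756446782010√492

29767 1342
1772148577 79894628
105503093353351 4756446782010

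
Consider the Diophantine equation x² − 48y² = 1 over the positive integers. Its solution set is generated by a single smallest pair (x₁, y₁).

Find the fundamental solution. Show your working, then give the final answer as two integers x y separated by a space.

√48 → a₀=6, period (1,12); ℓ=2 even so k=1
a_0=6:  p_0=6·1+0=6,  q_0=6·0+1=1
a_1=1:  p_1=1·6+1=7,  q_1=1·1+0=1
fundamental: x₁=7, y₁=1  (since 49 − 48·1 = 1)

7 1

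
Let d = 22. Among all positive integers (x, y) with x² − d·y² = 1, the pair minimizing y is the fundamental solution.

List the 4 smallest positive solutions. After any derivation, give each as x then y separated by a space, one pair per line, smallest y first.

√22 → a₀=4, period (1,2,4,2,1,8); ℓ=6 even so k=5
i=0: a=4 ⇒ p=4, q=1
…
i=3: a=4 ⇒ p=61, q=13
i=4: a=2 ⇒ p=136, q=29
i=5: a=1 ⇒ p=197, q=42
→ (197, 42).  Check: 197²=38809, 22·42²=38808, difference 1.
(x_2, y_2) = (197·197 + 22·42·42, 197·42 + 42·197) = (77617, 16548)
(x_3, y_3) = (197·77617 + 22·42·16548, 197·16548 + 42·77617) = (30580901, 6519870)
(x_4, y_4) = (197·30580901 + 22·42·6519870, 197·6519870 + 42·30580901) = (12048797377, 2568812232)

197 42
77617 16548
30580901 6519870
12048797377 2568812232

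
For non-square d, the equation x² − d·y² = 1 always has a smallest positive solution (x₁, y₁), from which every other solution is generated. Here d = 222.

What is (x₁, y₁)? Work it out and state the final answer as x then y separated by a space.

149 10

d=222: √d = [14; 1,8,1,28] (ℓ=4, even), read p_3/q_3
i=0: a=14 ⇒ p=14, q=1
…
i=2: a=8 ⇒ p=134, q=9
i=3: a=1 ⇒ p=149, q=10
→ (149, 10).  Check: 149²=22201, 222·10²=22200, difference 1.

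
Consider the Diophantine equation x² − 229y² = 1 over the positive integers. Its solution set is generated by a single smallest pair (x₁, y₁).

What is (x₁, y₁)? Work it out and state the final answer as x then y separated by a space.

5848201 386460

d=229: √d = [15; 7,1,1,7,30] (ℓ=5, odd), read p_9/q_9
step 0: (15, 1)  from 15·(1,0) + (0,1)
step 1: (106, 7)  from 7·(15,1) + (1,0)
…
step 3: (227, 15)  from 1·(121,8) + (106,7)
step 4: (1710, 113)  from 7·(227,15) + (121,8)
…
step 6: (362399, 23948)  from 7·(51527,3405) + (1710,113)
step 7: (413926, 27353)  from 1·(362399,23948) + (51527,3405)
step 8: (776325, 51301)  from 1·(413926,27353) + (362399,23948)
step 9: (5848201, 386460)  from 7·(776325,51301) + (413926,27353)
→ (5848201, 386460).  Check: 5848201²=34201454936401, 229·386460²=34201454936400, difference 1.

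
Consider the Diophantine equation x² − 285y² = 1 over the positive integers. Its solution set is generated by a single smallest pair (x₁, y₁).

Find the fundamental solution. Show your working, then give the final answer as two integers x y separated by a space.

2431 144

d=285: √d = [16; 1,7,2,7,1,32] (ℓ=6, even), read p_5/q_5
i=0: a=16 ⇒ p=16, q=1
…
i=2: a=7 ⇒ p=135, q=8
i=3: a=2 ⇒ p=287, q=17
i=4: a=7 ⇒ p=2144, q=127
i=5: a=1 ⇒ p=2431, q=144
fundamental: x₁=2431, y₁=144  (since 5909761 − 285·20736 = 1)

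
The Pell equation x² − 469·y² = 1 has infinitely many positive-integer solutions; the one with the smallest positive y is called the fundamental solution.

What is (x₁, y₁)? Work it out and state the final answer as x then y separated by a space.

√469 = [21; 1,1,1,10,6,10,1,1,1,42, …], period ℓ=10 (even) → k=9
step 0: (21, 1)  from 21·(1,0) + (0,1)
step 1: (22, 1)  from 1·(21,1) + (1,0)
…
step 6: (42923, 1982)  from 10·(4223,195) + (693,32)
step 7: (47146, 2177)  from 1·(42923,1982) + (4223,195)
step 8: (90069, 4159)  from 1·(47146,2177) + (42923,1982)
step 9: (137215, 6336)  from 1·(90069,4159) + (47146,2177)
(x₁, y₁) = (137215, 6336);  137215² − 469·6336² = 1 ✓

137215 6336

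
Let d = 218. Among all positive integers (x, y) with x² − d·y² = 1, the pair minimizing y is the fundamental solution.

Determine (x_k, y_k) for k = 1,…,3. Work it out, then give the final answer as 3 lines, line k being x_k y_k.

126003 8534
31753512017 2150619204
8002075549230099 541968943114690

[14; 1,3,3,1,28] for √218; ℓ=5 ⇒ convergent index 9
a_0=14:  p_0=14·1+0=14,  q_0=14·0+1=1
a_1=1:  p_1=1·14+1=15,  q_1=1·1+0=1
…
a_3=3:  p_3=3·59+15=192,  q_3=3·4+1=13
a_4=1:  p_4=1·192+59=251,  q_4=1·13+4=17
a_5=28:  p_5=28·251+192=7220,  q_5=28·17+13=489
a_6=1:  p_6=1·7220+251=7471,  q_6=1·489+17=506
…
a_8=3:  p_8=3·29633+7471=96370,  q_8=3·2007+506=6527
a_9=1:  p_9=1·96370+29633=126003,  q_9=1·6527+2007=8534
(x₁, y₁) = (126003, 8534);  126003² − 218·8534² = 1 ✓
(x_2, y_2) = (126003·126003 + 218·8534·8534, 126003·8534 + 8534·126003) = (31753512017, 2150619204)
(x_3, y_3) = (126003·31753512017 + 218·8534·2150619204, 126003·2150619204 + 8534·31753512017) = (8002075549230099, 541968943114690)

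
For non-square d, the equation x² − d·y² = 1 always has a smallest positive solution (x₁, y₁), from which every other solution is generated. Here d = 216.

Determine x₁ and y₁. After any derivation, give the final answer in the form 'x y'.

√216 = [14; 1,2,3,2,1,28, …], period ℓ=6 (even) → k=5
i=0: a=14 ⇒ p=14, q=1
…
i=2: a=2 ⇒ p=44, q=3
…
i=4: a=2 ⇒ p=338, q=23
i=5: a=1 ⇒ p=485, q=33
fundamental: x₁=485, y₁=33  (since 235225 − 216·1089 = 1)

485 33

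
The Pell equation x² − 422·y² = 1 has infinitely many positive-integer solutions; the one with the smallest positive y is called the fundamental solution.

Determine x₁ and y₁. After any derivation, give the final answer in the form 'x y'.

7022501 341850

√422 = [20; 1,1,5,2,1,…,1,1,40, …], period ℓ=14 (even) → k=13
step 0: (20, 1)  from 20·(1,0) + (0,1)
…
step 3: (226, 11)  from 5·(41,2) + (21,1)
step 4: (493, 24)  from 2·(226,11) + (41,2)
…
step 8: (163807, 7974)  from 3·(53719,2615) + (2650,129)
step 9: (217526, 10589)  from 1·(163807,7974) + (53719,2615)
…
step 11: (3211821, 156349)  from 5·(598859,29152) + (217526,10589)
step 12: (3810680, 185501)  from 1·(3211821,156349) + (598859,29152)
step 13: (7022501, 341850)  from 1·(3810680,185501) + (3211821,156349)
→ (7022501, 341850).  Check: 7022501²=49315520295001, 422·341850²=49315520295000, difference 1.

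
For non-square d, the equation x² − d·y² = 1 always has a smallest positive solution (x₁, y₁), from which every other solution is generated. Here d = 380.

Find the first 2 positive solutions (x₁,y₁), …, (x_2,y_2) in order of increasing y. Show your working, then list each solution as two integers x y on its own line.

39 2
3041 156

d=380: √d = [19; 2,38] (ℓ=2, even), read p_1/q_1
a_0=19:  p_0=19·1+0=19,  q_0=19·0+1=1
a_1=2:  p_1=2·19+1=39,  q_1=2·1+0=2
fundamental: x₁=39, y₁=2  (since 1521 − 380·4 = 1)
(x_2, y_2) = (39·39 + 380·2·2, 39·2 + 2·39) = (3041, 156)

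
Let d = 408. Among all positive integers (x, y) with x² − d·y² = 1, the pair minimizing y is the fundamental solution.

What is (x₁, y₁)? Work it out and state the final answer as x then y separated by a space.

√408 = [20; 5,40, …], period ℓ=2 (even) → k=1
k=0  a_k=20  p_k/q_k = 20/1
k=1  a_k=5  p_k/q_k = 101/5
→ (101, 5).  Check: 101²=10201, 408·5²=10200, difference 1.

101 5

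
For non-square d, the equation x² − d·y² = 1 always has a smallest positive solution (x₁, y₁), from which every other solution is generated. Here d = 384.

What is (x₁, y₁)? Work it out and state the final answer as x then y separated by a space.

d=384: √d = [19; 1,1,2,9,2,1,1,38] (ℓ=8, even), read p_7/q_7
k=0  a_k=19  p_k/q_k = 19/1
…
k=3  a_k=2  p_k/q_k = 98/5
k=4  a_k=9  p_k/q_k = 921/47
k=5  a_k=2  p_k/q_k = 1940/99
k=6  a_k=1  p_k/q_k = 2861/146
k=7  a_k=1  p_k/q_k = 4801/245
→ (4801, 245).  Check: 4801²=23049601, 384·245²=23049600, difference 1.

4801 245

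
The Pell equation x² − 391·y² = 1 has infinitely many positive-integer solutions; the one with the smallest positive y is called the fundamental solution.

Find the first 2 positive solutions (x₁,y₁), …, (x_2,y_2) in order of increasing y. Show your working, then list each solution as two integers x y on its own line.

7338680 371133
107712448284799 5447252648880

√391 → a₀=19, period (1,3,2,2,1,…,3,1,38); ℓ=16 even so k=15
a_0=19:  p_0=19·1+0=19,  q_0=19·0+1=1
a_1=1:  p_1=1·19+1=20,  q_1=1·1+0=1
a_2=3:  p_2=3·20+19=79,  q_2=3·1+1=4
a_3=2:  p_3=2·79+20=178,  q_3=2·4+1=9
…
a_5=1:  p_5=1·435+178=613,  q_5=1·22+9=31
…
a_7=2:  p_7=2·1048+613=2709,  q_7=2·53+31=137
…
a_9=2:  p_9=2·52519+2709=107747,  q_9=2·2656+137=5449
a_10=1:  p_10=1·107747+52519=160266,  q_10=1·5449+2656=8105
a_11=1:  p_11=1·160266+107747=268013,  q_11=1·8105+5449=13554
a_12=2:  p_12=2·268013+160266=696292,  q_12=2·13554+8105=35213
a_13=2:  p_13=2·696292+268013=1660597,  q_13=2·35213+13554=83980
a_14=3:  p_14=3·1660597+696292=5678083,  q_14=3·83980+35213=287153
a_15=1:  p_15=1·5678083+1660597=7338680,  q_15=1·287153+83980=371133
→ (7338680, 371133).  Check: 7338680²=53856224142400, 391·371133²=53856224142399, difference 1.
(x_2, y_2) = (7338680·7338680 + 391·371133·371133, 7338680·371133 + 371133·7338680) = (107712448284799, 5447252648880)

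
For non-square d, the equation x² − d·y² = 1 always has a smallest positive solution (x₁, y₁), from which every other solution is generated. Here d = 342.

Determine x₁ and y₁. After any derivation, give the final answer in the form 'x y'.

d=342: √d = [18; 2,36] (ℓ=2, even), read p_1/q_1
i=0: a=18 ⇒ p=18, q=1
i=1: a=2 ⇒ p=37, q=2
→ (37, 2).  Check: 37²=1369, 342·2²=1368, difference 1.

37 2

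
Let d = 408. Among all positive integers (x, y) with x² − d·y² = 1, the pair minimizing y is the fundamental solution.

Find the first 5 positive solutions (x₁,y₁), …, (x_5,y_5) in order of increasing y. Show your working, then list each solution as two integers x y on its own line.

101 5
20401 1010
4120901 204015
832401601 41210020
168141002501 8324220025

[20; 5,40] for √408; ℓ=2 ⇒ convergent index 1
k=0  a_k=20  p_k/q_k = 20/1
k=1  a_k=5  p_k/q_k = 101/5
→ (101, 5).  Check: 101²=10201, 408·5²=10200, difference 1.
k=2:  x_2 = 101·101+408·5·5 = 20401,  y_2 = 101·5+5·101 = 1010
k=3:  x_3 = 101·20401+408·5·1010 = 4120901,  y_3 = 101·1010+5·20401 = 204015
k=4:  x_4 = 101·4120901+408·5·204015 = 832401601,  y_4 = 101·204015+5·4120901 = 41210020
k=5:  x_5 = 101·832401601+408·5·41210020 = 168141002501,  y_5 = 101·41210020+5·832401601 = 8324220025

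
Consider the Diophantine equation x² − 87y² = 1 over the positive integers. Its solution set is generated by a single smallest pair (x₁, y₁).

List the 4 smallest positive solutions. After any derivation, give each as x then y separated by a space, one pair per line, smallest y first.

28 3
1567 168
87724 9405
4910977 526512

√87 → a₀=9, period (3,18); ℓ=2 even so k=1
i=0: a=9 ⇒ p=9, q=1
i=1: a=3 ⇒ p=28, q=3
→ (28, 3).  Check: 28²=784, 87·3²=783, difference 1.
k=2:  x_2 = 28·28+87·3·3 = 1567,  y_2 = 28·3+3·28 = 168
k=3:  x_3 = 28·1567+87·3·168 = 87724,  y_3 = 28·168+3·1567 = 9405
k=4:  x_4 = 28·87724+87·3·9405 = 4910977,  y_4 = 28·9405+3·87724 = 526512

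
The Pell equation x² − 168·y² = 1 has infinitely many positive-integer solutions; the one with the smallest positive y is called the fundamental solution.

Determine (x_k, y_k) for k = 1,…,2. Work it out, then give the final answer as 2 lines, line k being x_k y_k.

d=168: √d = [12; 1,24] (ℓ=2, even), read p_1/q_1
step 0: (12, 1)  from 12·(1,0) + (0,1)
step 1: (13, 1)  from 1·(12,1) + (1,0)
→ (13, 1).  Check: 13²=169, 168·1²=168, difference 1.
n=2: (13,1)∘(13,1) = (13·13+168·1·1, 13·1+1·13) = (337,26)

13 1
337 26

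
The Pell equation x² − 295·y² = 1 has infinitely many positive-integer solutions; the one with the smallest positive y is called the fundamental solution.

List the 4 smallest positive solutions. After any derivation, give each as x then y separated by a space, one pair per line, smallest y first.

2024999 117900
8201241900001 477494764200
33215013292518224999 1933852840020353700
134520737404664024967600001 7832100134376274949528400

√295 = [17; 5,1,2,3,2,6,2,3,2,1,5,34, …], period ℓ=12 (even) → k=11
k=0  a_k=17  p_k/q_k = 17/1
…
k=4  a_k=3  p_k/q_k = 979/57
…
k=8  a_k=3  p_k/q_k = 108103/6294
…
k=10  a_k=1  p_k/q_k = 355517/20699
k=11  a_k=5  p_k/q_k = 2024999/117900
(x₁, y₁) = (2024999, 117900);  2024999² − 295·117900² = 1 ✓
(2024999+117900√295)^2 = 8201241900001 + 477494764200√295
(2024999+117900√295)^3 = 33215013292518224999 + 1933852840020353700√295
(2024999+117900√295)^4 = 134520737404664024967600001 + 7832100134376274949528400√295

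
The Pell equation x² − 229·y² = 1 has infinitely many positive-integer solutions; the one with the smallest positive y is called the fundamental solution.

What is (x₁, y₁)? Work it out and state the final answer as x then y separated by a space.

√229 = [15; 7,1,1,7,30, …], period ℓ=5 (odd) → k=9
step 0: (15, 1)  from 15·(1,0) + (0,1)
step 1: (106, 7)  from 7·(15,1) + (1,0)
step 2: (121, 8)  from 1·(106,7) + (15,1)
step 3: (227, 15)  from 1·(121,8) + (106,7)
step 4: (1710, 113)  from 7·(227,15) + (121,8)
step 5: (51527, 3405)  from 30·(1710,113) + (227,15)
…
step 8: (776325, 51301)  from 1·(413926,27353) + (362399,23948)
step 9: (5848201, 386460)  from 7·(776325,51301) + (413926,27353)
→ (5848201, 386460).  Check: 5848201²=34201454936401, 229·386460²=34201454936400, difference 1.

5848201 386460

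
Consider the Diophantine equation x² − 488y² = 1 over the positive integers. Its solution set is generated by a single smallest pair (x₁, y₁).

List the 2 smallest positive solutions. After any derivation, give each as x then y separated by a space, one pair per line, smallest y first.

243 11
118097 5346

[22; 11,44] for √488; ℓ=2 ⇒ convergent index 1
step 0: (22, 1)  from 22·(1,0) + (0,1)
step 1: (243, 11)  from 11·(22,1) + (1,0)
→ (243, 11).  Check: 243²=59049, 488·11²=59048, difference 1.
(243+11√488)^2 = 118097 + 5346√488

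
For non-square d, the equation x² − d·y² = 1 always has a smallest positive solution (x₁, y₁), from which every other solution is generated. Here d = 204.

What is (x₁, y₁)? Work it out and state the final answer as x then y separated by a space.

√204 → a₀=14, period (3,1,1,6,1,1,3,28); ℓ=8 even so k=7
step 0: (14, 1)  from 14·(1,0) + (0,1)
step 1: (43, 3)  from 3·(14,1) + (1,0)
…
step 6: (1414, 99)  from 1·(757,53) + (657,46)
step 7: (4999, 350)  from 3·(1414,99) + (757,53)
→ (4999, 350).  Check: 4999²=24990001, 204·350²=24990000, difference 1.

4999 350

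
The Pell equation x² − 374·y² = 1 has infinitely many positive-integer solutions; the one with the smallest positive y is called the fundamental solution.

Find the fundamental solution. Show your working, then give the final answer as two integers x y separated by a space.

3365 174

√374 = [19; 2,1,18,1,2,38, …], period ℓ=6 (even) → k=5
step 0: (19, 1)  from 19·(1,0) + (0,1)
step 1: (39, 2)  from 2·(19,1) + (1,0)
step 2: (58, 3)  from 1·(39,2) + (19,1)
…
step 4: (1141, 59)  from 1·(1083,56) + (58,3)
step 5: (3365, 174)  from 2·(1141,59) + (1083,56)
→ (3365, 174).  Check: 3365²=11323225, 374·174²=11323224, difference 1.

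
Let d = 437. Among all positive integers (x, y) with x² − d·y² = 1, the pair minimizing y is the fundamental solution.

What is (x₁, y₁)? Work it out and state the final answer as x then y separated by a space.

√437 = [20; 1,9,2,9,1,40, …], period ℓ=6 (even) → k=5
k=0  a_k=20  p_k/q_k = 20/1
k=1  a_k=1  p_k/q_k = 21/1
k=2  a_k=9  p_k/q_k = 209/10
k=3  a_k=2  p_k/q_k = 439/21
k=4  a_k=9  p_k/q_k = 4160/199
k=5  a_k=1  p_k/q_k = 4599/220
fundamental: x₁=4599, y₁=220  (since 21150801 − 437·48400 = 1)

4599 220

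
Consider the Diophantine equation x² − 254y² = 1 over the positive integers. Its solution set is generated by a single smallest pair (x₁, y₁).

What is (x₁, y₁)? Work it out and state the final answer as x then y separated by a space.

255 16

√254 → a₀=15, period (1,14,1,30); ℓ=4 even so k=3
i=0: a=15 ⇒ p=15, q=1
i=1: a=1 ⇒ p=16, q=1
i=2: a=14 ⇒ p=239, q=15
i=3: a=1 ⇒ p=255, q=16
(x₁, y₁) = (255, 16);  255² − 254·16² = 1 ✓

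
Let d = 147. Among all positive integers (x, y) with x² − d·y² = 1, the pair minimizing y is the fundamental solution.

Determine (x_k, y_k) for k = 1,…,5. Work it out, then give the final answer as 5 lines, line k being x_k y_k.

√147 → a₀=12, period (8,24); ℓ=2 even so k=1
i=0: a=12 ⇒ p=12, q=1
i=1: a=8 ⇒ p=97, q=8
fundamental: x₁=97, y₁=8  (since 9409 − 147·64 = 1)
k=2:  x_2 = 97·97+147·8·8 = 18817,  y_2 = 97·8+8·97 = 1552
k=3:  x_3 = 97·18817+147·8·1552 = 3650401,  y_3 = 97·1552+8·18817 = 301080
k=4:  x_4 = 97·3650401+147·8·301080 = 708158977,  y_4 = 97·301080+8·3650401 = 58407968
k=5:  x_5 = 97·708158977+147·8·58407968 = 137379191137,  y_5 = 97·58407968+8·708158977 = 11330844712

97 8
18817 1552
3650401 301080
708158977 58407968
137379191137 11330844712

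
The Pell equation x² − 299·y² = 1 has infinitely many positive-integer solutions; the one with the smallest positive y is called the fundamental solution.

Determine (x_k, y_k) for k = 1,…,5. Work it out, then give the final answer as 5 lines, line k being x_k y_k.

[17; 3,2,3,34] for √299; ℓ=4 ⇒ convergent index 3
k=0  a_k=17  p_k/q_k = 17/1
…
k=2  a_k=2  p_k/q_k = 121/7
k=3  a_k=3  p_k/q_k = 415/24
→ (415, 24).  Check: 415²=172225, 299·24²=172224, difference 1.
k=2:  x_2 = 415·415+299·24·24 = 344449,  y_2 = 415·24+24·415 = 19920
k=3:  x_3 = 415·344449+299·24·19920 = 285892255,  y_3 = 415·19920+24·344449 = 16533576
k=4:  x_4 = 415·285892255+299·24·16533576 = 237290227201,  y_4 = 415·16533576+24·285892255 = 13722848160
k=5:  x_5 = 415·237290227201+299·24·13722848160 = 196950602684575,  y_5 = 415·13722848160+24·237290227201 = 11389947439224

415 24
344449 19920
285892255 16533576
237290227201 13722848160
196950602684575 11389947439224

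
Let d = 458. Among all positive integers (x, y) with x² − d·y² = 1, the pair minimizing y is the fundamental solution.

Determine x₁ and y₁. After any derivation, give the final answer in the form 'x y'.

22899 1070

√458 = [21; 2,2,42, …], period ℓ=3 (odd) → k=5
a_0=21:  p_0=21·1+0=21,  q_0=21·0+1=1
a_1=2:  p_1=2·21+1=43,  q_1=2·1+0=2
a_2=2:  p_2=2·43+21=107,  q_2=2·2+1=5
…
a_4=2:  p_4=2·4537+107=9181,  q_4=2·212+5=429
a_5=2:  p_5=2·9181+4537=22899,  q_5=2·429+212=1070
→ (22899, 1070).  Check: 22899²=524364201, 458·1070²=524364200, difference 1.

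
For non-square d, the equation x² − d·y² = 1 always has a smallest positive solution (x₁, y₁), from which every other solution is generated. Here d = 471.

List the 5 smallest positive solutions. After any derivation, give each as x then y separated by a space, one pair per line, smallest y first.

7838695 361188
122890278606049 5662485139320
1926598824915678693415 88772987898323613612
30204041151744689101078780801 1391728752747293974319493360
473520532711948744867536551663095975 21818674431032810307068783683516788

[21; 1,2,2,1,3,…,2,1,42] for √471; ℓ=14 ⇒ convergent index 13
step 0: (21, 1)  from 21·(1,0) + (0,1)
…
step 2: (65, 3)  from 2·(22,1) + (21,1)
step 3: (152, 7)  from 2·(65,3) + (22,1)
step 4: (217, 10)  from 1·(152,7) + (65,3)
step 5: (803, 37)  from 3·(217,10) + (152,7)
step 6: (3429, 158)  from 4·(803,37) + (217,10)
…
step 8: (198665, 9154)  from 4·(48809,2249) + (3429,158)
…
step 10: (843469, 38865)  from 1·(644804,29711) + (198665,9154)
step 11: (2331742, 107441)  from 2·(843469,38865) + (644804,29711)
step 12: (5506953, 253747)  from 2·(2331742,107441) + (843469,38865)
step 13: (7838695, 361188)  from 1·(5506953,253747) + (2331742,107441)
→ (7838695, 361188).  Check: 7838695²=61445139303025, 471·361188²=61445139303024, difference 1.
n=2: (7838695,361188)∘(7838695,361188) = (7838695·7838695+471·361188·361188, 7838695·361188+361188·7838695) = (122890278606049,5662485139320)
n=3: (122890278606049,5662485139320)∘(7838695,361188) = (7838695·122890278606049+471·361188·5662485139320, 7838695·5662485139320+361188·122890278606049) = (1926598824915678693415,88772987898323613612)
n=4: (1926598824915678693415,88772987898323613612)∘(7838695,361188) = (7838695·1926598824915678693415+471·361188·88772987898323613612, 7838695·88772987898323613612+361188·1926598824915678693415) = (30204041151744689101078780801,1391728752747293974319493360)
n=5: (30204041151744689101078780801,1391728752747293974319493360)∘(7838695,361188) = (7838695·30204041151744689101078780801+471·361188·1391728752747293974319493360, 7838695·1391728752747293974319493360+361188·30204041151744689101078780801) = (473520532711948744867536551663095975,21818674431032810307068783683516788)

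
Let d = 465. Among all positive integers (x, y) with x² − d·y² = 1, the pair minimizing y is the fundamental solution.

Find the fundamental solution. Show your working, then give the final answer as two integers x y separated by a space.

15871 736

d=465: √d = [21; 1,1,3,2,2,2,3,1,1,42] (ℓ=10, even), read p_9/q_9
k=0  a_k=21  p_k/q_k = 21/1
…
k=2  a_k=1  p_k/q_k = 43/2
…
k=5  a_k=2  p_k/q_k = 841/39
…
k=7  a_k=3  p_k/q_k = 6922/321
k=8  a_k=1  p_k/q_k = 8949/415
k=9  a_k=1  p_k/q_k = 15871/736
→ (15871, 736).  Check: 15871²=251888641, 465·736²=251888640, difference 1.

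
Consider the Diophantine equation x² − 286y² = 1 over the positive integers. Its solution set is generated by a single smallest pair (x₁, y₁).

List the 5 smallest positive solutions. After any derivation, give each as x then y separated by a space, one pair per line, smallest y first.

[16; 1,10,3,3,2,3,3,10,1,32] for √286; ℓ=10 ⇒ convergent index 9
step 0: (16, 1)  from 16·(1,0) + (0,1)
…
step 2: (186, 11)  from 10·(17,1) + (16,1)
step 3: (575, 34)  from 3·(186,11) + (17,1)
…
step 5: (4397, 260)  from 2·(1911,113) + (575,34)
…
step 8: (512132, 30283)  from 10·(49703,2939) + (15102,893)
step 9: (561835, 33222)  from 1·(512132,30283) + (49703,2939)
→ (561835, 33222).  Check: 561835²=315658567225, 286·33222²=315658567224, difference 1.
(561835+33222√286)^2 = 631317134449 + 37330564740√286
(561835+33222√286)^3 = 709392124465745995 + 41947235681362578√286
(561835+33222√286)^4 = 797122648497793485067201 + 47134850318039357456520√286
(561835+33222√286)^5 = 895702806436806213240996001675 + 52964017256829337557486465822√286

561835 33222
631317134449 37330564740
709392124465745995 41947235681362578
797122648497793485067201 47134850318039357456520
895702806436806213240996001675 52964017256829337557486465822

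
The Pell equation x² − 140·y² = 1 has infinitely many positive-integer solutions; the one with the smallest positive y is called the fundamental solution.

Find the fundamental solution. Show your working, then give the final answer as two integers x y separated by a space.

d=140: √d = [11; 1,4,1,22] (ℓ=4, even), read p_3/q_3
k=0  a_k=11  p_k/q_k = 11/1
…
k=2  a_k=4  p_k/q_k = 59/5
k=3  a_k=1  p_k/q_k = 71/6
→ (71, 6).  Check: 71²=5041, 140·6²=5040, difference 1.

71 6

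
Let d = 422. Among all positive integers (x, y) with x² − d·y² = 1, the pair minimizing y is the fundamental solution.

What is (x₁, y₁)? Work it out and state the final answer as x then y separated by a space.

√422 = [20; 1,1,5,2,1,…,1,1,40, …], period ℓ=14 (even) → k=13
step 0: (20, 1)  from 20·(1,0) + (0,1)
step 1: (21, 1)  from 1·(20,1) + (1,0)
…
step 5: (719, 35)  from 1·(493,24) + (226,11)
step 6: (2650, 129)  from 3·(719,35) + (493,24)
…
step 8: (163807, 7974)  from 3·(53719,2615) + (2650,129)
…
step 10: (598859, 29152)  from 2·(217526,10589) + (163807,7974)
…
step 12: (3810680, 185501)  from 1·(3211821,156349) + (598859,29152)
step 13: (7022501, 341850)  from 1·(3810680,185501) + (3211821,156349)
(x₁, y₁) = (7022501, 341850);  7022501² − 422·341850² = 1 ✓

7022501 341850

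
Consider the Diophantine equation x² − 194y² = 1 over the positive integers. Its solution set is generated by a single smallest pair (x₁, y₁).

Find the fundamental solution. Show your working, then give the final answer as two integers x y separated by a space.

√194 → a₀=13, period (1,12,1,26); ℓ=4 even so k=3
a_0=13:  p_0=13·1+0=13,  q_0=13·0+1=1
a_1=1:  p_1=1·13+1=14,  q_1=1·1+0=1
a_2=12:  p_2=12·14+13=181,  q_2=12·1+1=13
a_3=1:  p_3=1·181+14=195,  q_3=1·13+1=14
fundamental: x₁=195, y₁=14  (since 38025 − 194·196 = 1)

195 14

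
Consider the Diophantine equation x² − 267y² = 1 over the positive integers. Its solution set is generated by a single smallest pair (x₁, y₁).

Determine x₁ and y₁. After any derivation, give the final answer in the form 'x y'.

2402 147

√267 = [16; 2,1,15,1,2,32, …], period ℓ=6 (even) → k=5
a_0=16:  p_0=16·1+0=16,  q_0=16·0+1=1
…
a_3=15:  p_3=15·49+33=768,  q_3=15·3+2=47
a_4=1:  p_4=1·768+49=817,  q_4=1·47+3=50
a_5=2:  p_5=2·817+768=2402,  q_5=2·50+47=147
→ (2402, 147).  Check: 2402²=5769604, 267·147²=5769603, difference 1.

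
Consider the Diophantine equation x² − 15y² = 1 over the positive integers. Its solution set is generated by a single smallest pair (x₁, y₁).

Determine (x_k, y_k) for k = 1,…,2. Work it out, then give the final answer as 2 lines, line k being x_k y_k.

4 1
31 8

d=15: √d = [3; 1,6] (ℓ=2, even), read p_1/q_1
a_0=3:  p_0=3·1+0=3,  q_0=3·0+1=1
a_1=1:  p_1=1·3+1=4,  q_1=1·1+0=1
fundamental: x₁=4, y₁=1  (since 16 − 15·1 = 1)
n=2: (4,1)∘(4,1) = (4·4+15·1·1, 4·1+1·4) = (31,8)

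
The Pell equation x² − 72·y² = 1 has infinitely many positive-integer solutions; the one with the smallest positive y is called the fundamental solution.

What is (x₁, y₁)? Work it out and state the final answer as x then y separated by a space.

17 2

√72 = [8; 2,16, …], period ℓ=2 (even) → k=1
step 0: (8, 1)  from 8·(1,0) + (0,1)
step 1: (17, 2)  from 2·(8,1) + (1,0)
fundamental: x₁=17, y₁=2  (since 289 − 72·4 = 1)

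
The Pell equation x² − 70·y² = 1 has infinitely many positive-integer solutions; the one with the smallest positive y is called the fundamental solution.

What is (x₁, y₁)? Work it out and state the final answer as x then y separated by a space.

251 30

d=70: √d = [8; 2,1,2,1,2,16] (ℓ=6, even), read p_5/q_5
a_0=8:  p_0=8·1+0=8,  q_0=8·0+1=1
a_1=2:  p_1=2·8+1=17,  q_1=2·1+0=2
…
a_4=1:  p_4=1·67+25=92,  q_4=1·8+3=11
a_5=2:  p_5=2·92+67=251,  q_5=2·11+8=30
(x₁, y₁) = (251, 30);  251² − 70·30² = 1 ✓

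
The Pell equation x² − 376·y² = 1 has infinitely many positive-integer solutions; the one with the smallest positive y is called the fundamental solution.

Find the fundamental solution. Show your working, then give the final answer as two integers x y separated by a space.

2143295 110532

[19; 2,1,1,3,1,…,1,2,38] for √376; ℓ=16 ⇒ convergent index 15
k=0  a_k=19  p_k/q_k = 19/1
…
k=4  a_k=3  p_k/q_k = 349/18
…
k=7  a_k=2  p_k/q_k = 2928/151
…
k=12  a_k=3  p_k/q_k = 368986/19029
…
k=14  a_k=1  p_k/q_k = 837427/43187
k=15  a_k=2  p_k/q_k = 2143295/110532
(x₁, y₁) = (2143295, 110532);  2143295² − 376·110532² = 1 ✓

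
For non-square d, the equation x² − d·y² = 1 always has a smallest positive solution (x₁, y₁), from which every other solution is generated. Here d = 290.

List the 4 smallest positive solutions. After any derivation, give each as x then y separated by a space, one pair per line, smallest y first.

√290 = [17; 34, …], period ℓ=1 (odd) → k=1
a_0=17:  p_0=17·1+0=17,  q_0=17·0+1=1
a_1=34:  p_1=34·17+1=579,  q_1=34·1+0=34
(x₁, y₁) = (579, 34);  579² − 290·34² = 1 ✓
(579+34√290)^2 = 670481 + 39372√290
(579+34√290)^3 = 776416419 + 45592742√290
(579+34√290)^4 = 899089542721 + 52796355864√290

579 34
670481 39372
776416419 45592742
899089542721 52796355864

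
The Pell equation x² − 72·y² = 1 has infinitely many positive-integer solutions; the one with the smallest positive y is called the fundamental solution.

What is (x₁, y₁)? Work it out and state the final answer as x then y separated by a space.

√72 = [8; 2,16, …], period ℓ=2 (even) → k=1
i=0: a=8 ⇒ p=8, q=1
i=1: a=2 ⇒ p=17, q=2
→ (17, 2).  Check: 17²=289, 72·2²=288, difference 1.

17 2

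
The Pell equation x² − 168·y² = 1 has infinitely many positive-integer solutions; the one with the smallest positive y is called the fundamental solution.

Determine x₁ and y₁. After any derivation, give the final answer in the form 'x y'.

√168 = [12; 1,24, …], period ℓ=2 (even) → k=1
a_0=12:  p_0=12·1+0=12,  q_0=12·0+1=1
a_1=1:  p_1=1·12+1=13,  q_1=1·1+0=1
(x₁, y₁) = (13, 1);  13² − 168·1² = 1 ✓

13 1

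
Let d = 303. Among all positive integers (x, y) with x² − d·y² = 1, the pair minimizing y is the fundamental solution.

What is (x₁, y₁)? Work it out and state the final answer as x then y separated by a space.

2524 145

√303 = [17; 2,2,5,2,2,34, …], period ℓ=6 (even) → k=5
step 0: (17, 1)  from 17·(1,0) + (0,1)
…
step 3: (470, 27)  from 5·(87,5) + (35,2)
step 4: (1027, 59)  from 2·(470,27) + (87,5)
step 5: (2524, 145)  from 2·(1027,59) + (470,27)
(x₁, y₁) = (2524, 145);  2524² − 303·145² = 1 ✓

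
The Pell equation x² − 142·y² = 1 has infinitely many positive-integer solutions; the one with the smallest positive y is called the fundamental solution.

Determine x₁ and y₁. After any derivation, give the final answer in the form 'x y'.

d=142: √d = [11; 1,10,1,22] (ℓ=4, even), read p_3/q_3
a_0=11:  p_0=11·1+0=11,  q_0=11·0+1=1
a_1=1:  p_1=1·11+1=12,  q_1=1·1+0=1
a_2=10:  p_2=10·12+11=131,  q_2=10·1+1=11
a_3=1:  p_3=1·131+12=143,  q_3=1·11+1=12
fundamental: x₁=143, y₁=12  (since 20449 − 142·144 = 1)

143 12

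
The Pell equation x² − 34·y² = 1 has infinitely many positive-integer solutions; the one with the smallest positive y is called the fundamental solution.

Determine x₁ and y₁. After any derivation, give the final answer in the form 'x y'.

√34 = [5; 1,4,1,10, …], period ℓ=4 (even) → k=3
k=0  a_k=5  p_k/q_k = 5/1
…
k=2  a_k=4  p_k/q_k = 29/5
k=3  a_k=1  p_k/q_k = 35/6
→ (35, 6).  Check: 35²=1225, 34·6²=1224, difference 1.

35 6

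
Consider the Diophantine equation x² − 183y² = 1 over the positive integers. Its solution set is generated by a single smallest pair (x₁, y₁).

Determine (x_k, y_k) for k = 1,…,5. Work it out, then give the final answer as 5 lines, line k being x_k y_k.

487 36
474337 35064
462003751 34152300
449991179137 33264305136
438290946475687 32399399050164

[13; 1,1,8,1,1,26] for √183; ℓ=6 ⇒ convergent index 5
a_0=13:  p_0=13·1+0=13,  q_0=13·0+1=1
…
a_4=1:  p_4=1·230+27=257,  q_4=1·17+2=19
a_5=1:  p_5=1·257+230=487,  q_5=1·19+17=36
(x₁, y₁) = (487, 36);  487² − 183·36² = 1 ✓
n=2: (487,36)∘(487,36) = (487·487+183·36·36, 487·36+36·487) = (474337,35064)
n=3: (474337,35064)∘(487,36) = (487·474337+183·36·35064, 487·35064+36·474337) = (462003751,34152300)
n=4: (462003751,34152300)∘(487,36) = (487·462003751+183·36·34152300, 487·34152300+36·462003751) = (449991179137,33264305136)
n=5: (449991179137,33264305136)∘(487,36) = (487·449991179137+183·36·33264305136, 487·33264305136+36·449991179137) = (438290946475687,32399399050164)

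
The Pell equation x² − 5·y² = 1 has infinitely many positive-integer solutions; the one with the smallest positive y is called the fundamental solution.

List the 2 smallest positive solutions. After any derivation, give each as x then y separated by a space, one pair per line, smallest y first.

d=5: √d = [2; 4] (ℓ=1, odd), read p_1/q_1
k=0  a_k=2  p_k/q_k = 2/1
k=1  a_k=4  p_k/q_k = 9/4
(x₁, y₁) = (9, 4);  9² − 5·4² = 1 ✓
n=2: (9,4)∘(9,4) = (9·9+5·4·4, 9·4+4·9) = (161,72)

9 4
161 72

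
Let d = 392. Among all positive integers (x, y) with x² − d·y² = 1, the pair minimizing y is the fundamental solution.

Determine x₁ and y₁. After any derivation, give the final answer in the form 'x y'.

√392 = [19; 1,3,1,38, …], period ℓ=4 (even) → k=3
k=0  a_k=19  p_k/q_k = 19/1
k=1  a_k=1  p_k/q_k = 20/1
k=2  a_k=3  p_k/q_k = 79/4
k=3  a_k=1  p_k/q_k = 99/5
(x₁, y₁) = (99, 5);  99² − 392·5² = 1 ✓

99 5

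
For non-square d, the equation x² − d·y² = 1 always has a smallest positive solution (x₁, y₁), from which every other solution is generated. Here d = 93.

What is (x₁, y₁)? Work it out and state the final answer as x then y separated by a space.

√93 = [9; 1,1,1,4,6,4,1,1,1,18, …], period ℓ=10 (even) → k=9
i=0: a=9 ⇒ p=9, q=1
i=1: a=1 ⇒ p=10, q=1
i=2: a=1 ⇒ p=19, q=2
i=3: a=1 ⇒ p=29, q=3
…
i=6: a=4 ⇒ p=3491, q=362
…
i=8: a=1 ⇒ p=7821, q=811
i=9: a=1 ⇒ p=12151, q=1260
(x₁, y₁) = (12151, 1260);  12151² − 93·1260² = 1 ✓

12151 1260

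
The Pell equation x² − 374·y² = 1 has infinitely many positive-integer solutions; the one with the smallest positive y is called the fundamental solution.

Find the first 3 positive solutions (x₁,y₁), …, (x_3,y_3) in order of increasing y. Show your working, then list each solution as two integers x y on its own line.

d=374: √d = [19; 2,1,18,1,2,38] (ℓ=6, even), read p_5/q_5
step 0: (19, 1)  from 19·(1,0) + (0,1)
step 1: (39, 2)  from 2·(19,1) + (1,0)
…
step 4: (1141, 59)  from 1·(1083,56) + (58,3)
step 5: (3365, 174)  from 2·(1141,59) + (1083,56)
→ (3365, 174).  Check: 3365²=11323225, 374·174²=11323224, difference 1.
k=2:  x_2 = 3365·3365+374·174·174 = 22646449,  y_2 = 3365·174+174·3365 = 1171020
k=3:  x_3 = 3365·22646449+374·174·1171020 = 152410598405,  y_3 = 3365·1171020+174·22646449 = 7880964426

3365 174
22646449 1171020
152410598405 7880964426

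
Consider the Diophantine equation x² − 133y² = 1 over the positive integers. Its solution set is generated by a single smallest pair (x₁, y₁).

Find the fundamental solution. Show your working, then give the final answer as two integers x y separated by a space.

2588599 224460

d=133: √d = [11; 1,1,7,5,1,…,1,1,22] (ℓ=16, even), read p_15/q_15
step 0: (11, 1)  from 11·(1,0) + (0,1)
…
step 2: (23, 2)  from 1·(12,1) + (11,1)
…
step 4: (888, 77)  from 5·(173,15) + (23,2)
…
step 6: (1949, 169)  from 1·(1061,92) + (888,77)
…
step 8: (7969, 691)  from 2·(3010,261) + (1949,169)
…
step 11: (29927, 2595)  from 1·(18948,1643) + (10979,952)
…
step 13: (1210008, 104921)  from 7·(168583,14618) + (29927,2595)
step 14: (1378591, 119539)  from 1·(1210008,104921) + (168583,14618)
step 15: (2588599, 224460)  from 1·(1378591,119539) + (1210008,104921)
→ (2588599, 224460).  Check: 2588599²=6700844782801, 133·224460²=6700844782800, difference 1.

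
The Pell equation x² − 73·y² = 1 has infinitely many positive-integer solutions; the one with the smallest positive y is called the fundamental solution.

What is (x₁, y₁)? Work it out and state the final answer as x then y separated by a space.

[8; 1,1,5,5,1,1,16] for √73; ℓ=7 ⇒ convergent index 13
step 0: (8, 1)  from 8·(1,0) + (0,1)
…
step 2: (17, 2)  from 1·(9,1) + (8,1)
…
step 5: (581, 68)  from 1·(487,57) + (94,11)
step 6: (1068, 125)  from 1·(581,68) + (487,57)
…
step 10: (200767, 23498)  from 5·(36406,4261) + (18737,2193)
…
step 12: (1241008, 145249)  from 1·(1040241,121751) + (200767,23498)
step 13: (2281249, 267000)  from 1·(1241008,145249) + (1040241,121751)
(x₁, y₁) = (2281249, 267000);  2281249² − 73·267000² = 1 ✓

2281249 267000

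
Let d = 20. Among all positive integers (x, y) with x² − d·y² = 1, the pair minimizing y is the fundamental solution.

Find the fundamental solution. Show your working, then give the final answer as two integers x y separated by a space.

9 2

[4; 2,8] for √20; ℓ=2 ⇒ convergent index 1
a_0=4:  p_0=4·1+0=4,  q_0=4·0+1=1
a_1=2:  p_1=2·4+1=9,  q_1=2·1+0=2
fundamental: x₁=9, y₁=2  (since 81 − 20·4 = 1)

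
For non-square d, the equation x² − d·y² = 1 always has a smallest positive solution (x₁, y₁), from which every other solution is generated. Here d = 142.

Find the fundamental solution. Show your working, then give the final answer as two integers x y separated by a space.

143 12

d=142: √d = [11; 1,10,1,22] (ℓ=4, even), read p_3/q_3
step 0: (11, 1)  from 11·(1,0) + (0,1)
step 1: (12, 1)  from 1·(11,1) + (1,0)
step 2: (131, 11)  from 10·(12,1) + (11,1)
step 3: (143, 12)  from 1·(131,11) + (12,1)
(x₁, y₁) = (143, 12);  143² − 142·12² = 1 ✓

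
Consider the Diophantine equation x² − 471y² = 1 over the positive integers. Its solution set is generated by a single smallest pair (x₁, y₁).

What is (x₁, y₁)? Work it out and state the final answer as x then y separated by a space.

√471 → a₀=21, period (1,2,2,1,3,…,2,1,42); ℓ=14 even so k=13
step 0: (21, 1)  from 21·(1,0) + (0,1)
…
step 2: (65, 3)  from 2·(22,1) + (21,1)
step 3: (152, 7)  from 2·(65,3) + (22,1)
step 4: (217, 10)  from 1·(152,7) + (65,3)
step 5: (803, 37)  from 3·(217,10) + (152,7)
step 6: (3429, 158)  from 4·(803,37) + (217,10)
step 7: (48809, 2249)  from 14·(3429,158) + (803,37)
step 8: (198665, 9154)  from 4·(48809,2249) + (3429,158)
step 9: (644804, 29711)  from 3·(198665,9154) + (48809,2249)
step 10: (843469, 38865)  from 1·(644804,29711) + (198665,9154)
step 11: (2331742, 107441)  from 2·(843469,38865) + (644804,29711)
step 12: (5506953, 253747)  from 2·(2331742,107441) + (843469,38865)
step 13: (7838695, 361188)  from 1·(5506953,253747) + (2331742,107441)
→ (7838695, 361188).  Check: 7838695²=61445139303025, 471·361188²=61445139303024, difference 1.

7838695 361188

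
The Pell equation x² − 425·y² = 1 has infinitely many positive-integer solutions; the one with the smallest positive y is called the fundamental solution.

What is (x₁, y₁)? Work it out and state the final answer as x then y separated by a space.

143649 6968

√425 → a₀=20, period (1,1,1,1,1,1,40); ℓ=7 odd so k=13
a_0=20:  p_0=20·1+0=20,  q_0=20·0+1=1
…
a_6=1:  p_6=1·165+103=268,  q_6=1·8+5=13
…
a_10=1:  p_10=1·22038+11153=33191,  q_10=1·1069+541=1610
…
a_12=1:  p_12=1·55229+33191=88420,  q_12=1·2679+1610=4289
a_13=1:  p_13=1·88420+55229=143649,  q_13=1·4289+2679=6968
(x₁, y₁) = (143649, 6968);  143649² − 425·6968² = 1 ✓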